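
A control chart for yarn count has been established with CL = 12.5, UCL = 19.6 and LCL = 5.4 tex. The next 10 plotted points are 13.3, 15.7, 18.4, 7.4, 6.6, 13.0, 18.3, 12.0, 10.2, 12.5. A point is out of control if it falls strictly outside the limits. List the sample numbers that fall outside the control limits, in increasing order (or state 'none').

none

All 10 points lie within [5.4, 19.6].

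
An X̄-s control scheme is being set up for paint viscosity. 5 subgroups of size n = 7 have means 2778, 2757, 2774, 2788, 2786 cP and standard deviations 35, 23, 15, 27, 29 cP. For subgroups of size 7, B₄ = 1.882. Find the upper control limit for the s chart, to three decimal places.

48.556

s̄ = (35 + 23 + 15 + 27 + 29) / 5 = 25.8000
UCL_s = B₄·s̄ = 1.882 × 25.8000 = 48.5556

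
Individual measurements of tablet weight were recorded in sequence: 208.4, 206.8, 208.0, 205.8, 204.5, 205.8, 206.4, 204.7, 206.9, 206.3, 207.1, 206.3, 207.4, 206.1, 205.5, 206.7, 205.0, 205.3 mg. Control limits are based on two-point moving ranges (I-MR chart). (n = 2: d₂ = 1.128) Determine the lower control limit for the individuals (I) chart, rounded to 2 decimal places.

X̄ = (208.4 + 206.8 + 208.0 + 205.8 + 204.5 + 205.8 + 206.4 + 204.7 + 206.9 + 206.3 + 207.1 + 206.3 + 207.4 + 206.1 + 205.5 + 206.7 + 205.0 + 205.3) / 18 = 206.2778
Moving ranges: 1.6, 1.2, 2.2, 1.3, 1.3, 0.6, 1.7, 2.2, 0.6, 0.8, 0.8, 1.1, 1.3, 0.6, 1.2, 1.7, 0.3; M̄R̄ = 20.5000 / 17 = 1.2059
LCL = X̄ − 3·M̄R̄/d₂ = 206.2778 − 3 × 1.2059 / 1.128 = 203.0706

203.07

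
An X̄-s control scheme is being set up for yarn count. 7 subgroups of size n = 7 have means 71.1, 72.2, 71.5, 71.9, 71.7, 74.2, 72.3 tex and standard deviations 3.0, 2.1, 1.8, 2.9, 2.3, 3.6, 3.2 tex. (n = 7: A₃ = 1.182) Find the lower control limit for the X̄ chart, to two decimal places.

X̄̄ = (71.1 + 72.2 + 71.5 + 71.9 + 71.7 + 74.2 + 72.3) / 7 = 72.1286
s̄ = (3.0 + 2.1 + 1.8 + 2.9 + 2.3 + 3.6 + 3.2) / 7 = 2.7000
LCL = X̄̄ − A₃·s̄ = 72.1286 − 1.182 × 2.7000 = 68.9372

68.94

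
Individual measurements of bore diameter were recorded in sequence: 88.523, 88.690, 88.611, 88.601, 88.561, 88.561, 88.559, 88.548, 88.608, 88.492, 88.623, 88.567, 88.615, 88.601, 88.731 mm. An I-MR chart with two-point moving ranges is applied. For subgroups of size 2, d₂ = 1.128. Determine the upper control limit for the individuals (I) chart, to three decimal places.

88.757

X̄ = (88.523 + 88.690 + 88.611 + 88.601 + 88.561 + 88.561 + 88.559 + 88.548 + 88.608 + 88.492 + 88.623 + 88.567 + 88.615 + 88.601 + 88.731) / 15 = 88.5927
Moving ranges: 0.167, 0.079, 0.010, 0.040, 0.000, 0.002, 0.011, 0.060, 0.116, 0.131, 0.056, 0.048, 0.014, 0.130; M̄R̄ = 0.8640 / 14 = 0.0617
UCL = X̄ + 3·M̄R̄/d₂ = 88.5927 + 3 × 0.0617 / 1.128 = 88.7569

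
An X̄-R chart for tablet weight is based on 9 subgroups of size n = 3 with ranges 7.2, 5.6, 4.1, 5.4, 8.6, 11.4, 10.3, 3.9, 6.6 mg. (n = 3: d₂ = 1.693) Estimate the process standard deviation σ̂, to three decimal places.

R̄ = (7.2 + 5.6 + 4.1 + 5.4 + 8.6 + 11.4 + 10.3 + 3.9 + 6.6) / 9 = 7.0111
σ̂ = R̄ / d₂ = 7.0111 / 1.693 = 4.1412

4.141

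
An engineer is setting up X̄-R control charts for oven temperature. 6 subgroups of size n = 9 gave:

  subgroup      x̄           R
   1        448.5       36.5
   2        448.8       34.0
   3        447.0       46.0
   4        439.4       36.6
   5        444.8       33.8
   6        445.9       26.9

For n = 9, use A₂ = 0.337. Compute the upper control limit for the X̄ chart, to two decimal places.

X̄̄ = (448.5 + 448.8 + 447.0 + 439.4 + 444.8 + 445.9) / 6 = 2674.4000 / 6 = 445.7333
R̄ = (36.5 + 34.0 + 46.0 + 36.6 + 33.8 + 26.9) / 6 = 213.8000 / 6 = 35.6333
UCL = X̄̄ + A₂·R̄ = 445.7333 + 0.337 × 35.6333 = 457.7418

457.74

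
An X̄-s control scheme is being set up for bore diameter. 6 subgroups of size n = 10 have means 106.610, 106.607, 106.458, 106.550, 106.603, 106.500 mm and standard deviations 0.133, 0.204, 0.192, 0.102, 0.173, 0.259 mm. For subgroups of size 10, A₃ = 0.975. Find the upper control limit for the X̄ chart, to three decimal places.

X̄̄ = (106.610 + 106.607 + 106.458 + 106.550 + 106.603 + 106.500) / 6 = 106.5547
s̄ = (0.133 + 0.204 + 0.192 + 0.102 + 0.173 + 0.259) / 6 = 0.1772
UCL = X̄̄ + A₃·s̄ = 106.5547 + 0.975 × 0.1772 = 106.7274

106.727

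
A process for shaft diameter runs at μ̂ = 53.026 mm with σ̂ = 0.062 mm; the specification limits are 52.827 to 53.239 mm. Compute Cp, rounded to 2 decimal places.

Cp = (USL − LSL) / (6σ̂) = (53.239 − 52.827) / (6 × 0.062) = 0.4120 / 0.3720 = 1.1075

1.11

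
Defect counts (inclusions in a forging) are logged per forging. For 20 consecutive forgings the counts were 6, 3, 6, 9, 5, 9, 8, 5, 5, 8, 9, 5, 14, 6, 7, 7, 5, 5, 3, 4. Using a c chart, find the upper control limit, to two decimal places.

c̄ = (6 + 3 + 6 + 9 + 5 + 9 + 8 + 5 + 5 + 8 + 9 + 5 + 14 + 6 + 7 + 7 + 5 + 5 + 3 + 4) / 20 = 129 / 20 = 6.4500
UCL = c̄ + 3√c̄ = 6.4500 + 3 × √6.4500 = 6.4500 + 3 × 2.5397 = 14.0691

14.07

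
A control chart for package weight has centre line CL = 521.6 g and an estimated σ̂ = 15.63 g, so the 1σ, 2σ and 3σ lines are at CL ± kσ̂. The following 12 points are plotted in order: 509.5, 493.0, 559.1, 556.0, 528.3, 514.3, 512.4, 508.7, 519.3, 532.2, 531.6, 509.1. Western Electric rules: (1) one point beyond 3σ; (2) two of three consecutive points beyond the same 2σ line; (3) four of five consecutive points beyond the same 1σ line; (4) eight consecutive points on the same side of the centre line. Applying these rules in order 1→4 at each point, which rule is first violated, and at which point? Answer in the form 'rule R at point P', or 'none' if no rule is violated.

Zone of each point (C = within 1σ̂, B = 1σ̂–2σ̂, A = 2σ̂–3σ̂, * = beyond 3σ̂; sign = side of CL): 1:-C, 2:-B, 3:+A, 4:+A, 5:+C, 6:-C, 7:-C, 8:-C, 9:-C, 10:+C, 11:+C, 12:-C
Rule 2 (two of three consecutive points beyond the same 2σ limit) is satisfied at point 4.

rule 2 at point 4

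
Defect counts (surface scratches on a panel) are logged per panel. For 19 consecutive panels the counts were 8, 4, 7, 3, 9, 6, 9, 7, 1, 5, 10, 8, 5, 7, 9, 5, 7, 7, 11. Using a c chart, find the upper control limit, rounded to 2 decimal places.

14.52

c̄ = (8 + 4 + 7 + 3 + 9 + 6 + 9 + 7 + 1 + 5 + 10 + 8 + 5 + 7 + 9 + 5 + 7 + 7 + 11) / 19 = 128 / 19 = 6.7368
UCL = c̄ + 3√c̄ = 6.7368 + 3 × √6.7368 = 6.7368 + 3 × 2.5955 = 14.5235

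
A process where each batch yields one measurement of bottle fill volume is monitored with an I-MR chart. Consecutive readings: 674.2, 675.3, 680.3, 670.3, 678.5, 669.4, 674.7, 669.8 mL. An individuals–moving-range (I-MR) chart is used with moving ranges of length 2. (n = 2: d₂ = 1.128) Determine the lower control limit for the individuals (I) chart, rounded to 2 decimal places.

657.50

X̄ = (674.2 + 675.3 + 680.3 + 670.3 + 678.5 + 669.4 + 674.7 + 669.8) / 8 = 674.0625
Moving ranges: 1.1, 5.0, 10.0, 8.2, 9.1, 5.3, 4.9; M̄R̄ = 43.6000 / 7 = 6.2286
LCL = X̄ − 3·M̄R̄/d₂ = 674.0625 − 3 × 6.2286 / 1.128 = 657.4972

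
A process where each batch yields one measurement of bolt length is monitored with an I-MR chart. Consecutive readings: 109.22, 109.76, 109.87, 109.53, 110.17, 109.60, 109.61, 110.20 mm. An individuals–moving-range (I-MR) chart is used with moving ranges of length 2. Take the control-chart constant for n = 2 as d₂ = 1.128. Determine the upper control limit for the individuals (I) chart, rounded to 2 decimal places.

110.81

X̄ = (109.22 + 109.76 + 109.87 + 109.53 + 110.17 + 109.60 + 109.61 + 110.20) / 8 = 109.7450
Moving ranges: 0.54, 0.11, 0.34, 0.64, 0.57, 0.01, 0.59; M̄R̄ = 2.8000 / 7 = 0.4000
UCL = X̄ + 3·M̄R̄/d₂ = 109.7450 + 3 × 0.4000 / 1.128 = 110.8088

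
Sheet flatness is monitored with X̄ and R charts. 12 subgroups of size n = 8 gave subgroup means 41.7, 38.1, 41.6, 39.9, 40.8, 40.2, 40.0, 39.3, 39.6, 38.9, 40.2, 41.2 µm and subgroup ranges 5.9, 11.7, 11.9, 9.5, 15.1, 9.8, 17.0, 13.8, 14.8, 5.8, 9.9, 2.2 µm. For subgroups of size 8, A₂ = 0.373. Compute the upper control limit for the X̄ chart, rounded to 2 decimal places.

X̄̄ = (41.7 + 38.1 + 41.6 + 39.9 + 40.8 + 40.2 + 40.0 + 39.3 + 39.6 + 38.9 + 40.2 + 41.2) / 12 = 481.5000 / 12 = 40.1250
R̄ = (5.9 + 11.7 + 11.9 + 9.5 + 15.1 + 9.8 + 17.0 + 13.8 + 14.8 + 5.8 + 9.9 + 2.2) / 12 = 127.4000 / 12 = 10.6167
UCL = X̄̄ + A₂·R̄ = 40.1250 + 0.373 × 10.6167 = 44.0850

44.09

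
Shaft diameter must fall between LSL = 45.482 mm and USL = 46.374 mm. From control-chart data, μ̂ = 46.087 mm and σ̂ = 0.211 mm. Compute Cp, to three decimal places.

0.705

Cp = (USL − LSL) / (6σ̂) = (46.374 − 45.482) / (6 × 0.211) = 0.8920 / 1.2660 = 0.7046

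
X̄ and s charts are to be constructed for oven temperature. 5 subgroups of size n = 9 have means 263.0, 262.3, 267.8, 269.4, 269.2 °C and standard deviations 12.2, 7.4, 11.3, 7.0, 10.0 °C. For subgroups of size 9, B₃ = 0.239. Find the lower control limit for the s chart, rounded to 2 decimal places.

2.29

s̄ = (12.2 + 7.4 + 11.3 + 7.0 + 10.0) / 5 = 9.5800
LCL_s = B₃·s̄ = 0.239 × 9.5800 = 2.2896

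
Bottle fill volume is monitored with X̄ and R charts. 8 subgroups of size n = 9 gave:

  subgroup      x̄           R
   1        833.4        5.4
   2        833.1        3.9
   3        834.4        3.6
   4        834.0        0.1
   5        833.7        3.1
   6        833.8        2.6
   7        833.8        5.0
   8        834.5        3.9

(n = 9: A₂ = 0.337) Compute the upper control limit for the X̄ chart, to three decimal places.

835.000

X̄̄ = (833.4 + 833.1 + 834.4 + 834.0 + 833.7 + 833.8 + 833.8 + 834.5) / 8 = 6670.7000 / 8 = 833.8375
R̄ = (5.4 + 3.9 + 3.6 + 0.1 + 3.1 + 2.6 + 5.0 + 3.9) / 8 = 27.6000 / 8 = 3.4500
UCL = X̄̄ + A₂·R̄ = 833.8375 + 0.337 × 3.4500 = 835.0001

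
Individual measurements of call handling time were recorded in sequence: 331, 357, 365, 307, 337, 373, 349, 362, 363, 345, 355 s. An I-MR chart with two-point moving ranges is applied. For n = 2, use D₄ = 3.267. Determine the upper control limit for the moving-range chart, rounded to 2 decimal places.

73.18

Moving ranges: 26, 8, 58, 30, 36, 24, 13, 1, 18, 10; M̄R̄ = 224.0000 / 10 = 22.4000
UCL_MR = D₄·M̄R̄ = 3.267 × 22.4000 = 73.1808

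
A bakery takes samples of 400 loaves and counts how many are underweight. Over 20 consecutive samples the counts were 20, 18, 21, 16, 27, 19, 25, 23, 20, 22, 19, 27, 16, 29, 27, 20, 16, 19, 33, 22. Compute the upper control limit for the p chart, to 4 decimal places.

p̄ = Σdᵢ / (k·n) = 439 / (20 × 400) = 0.05488
UCL = p̄ + 3·√(p̄(1−p̄)/n) = 0.05488 + 3 × √(0.05488×0.94512/400) = 0.05488 + 3 × 0.01139 = 0.08904

0.0890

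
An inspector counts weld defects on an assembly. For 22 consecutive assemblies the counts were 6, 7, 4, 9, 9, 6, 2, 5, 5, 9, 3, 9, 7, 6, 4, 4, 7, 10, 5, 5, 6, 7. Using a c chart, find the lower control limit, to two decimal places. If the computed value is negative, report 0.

c̄ = (6 + 7 + 4 + 9 + 9 + 6 + 2 + 5 + 5 + 9 + 3 + 9 + 7 + 6 + 4 + 4 + 7 + 10 + 5 + 5 + 6 + 7) / 22 = 135 / 22 = 6.1364
LCL = c̄ − 3√c̄ = 6.1364 − 3 × 2.4772 = -1.2951 → 0 (cannot be negative)

0.00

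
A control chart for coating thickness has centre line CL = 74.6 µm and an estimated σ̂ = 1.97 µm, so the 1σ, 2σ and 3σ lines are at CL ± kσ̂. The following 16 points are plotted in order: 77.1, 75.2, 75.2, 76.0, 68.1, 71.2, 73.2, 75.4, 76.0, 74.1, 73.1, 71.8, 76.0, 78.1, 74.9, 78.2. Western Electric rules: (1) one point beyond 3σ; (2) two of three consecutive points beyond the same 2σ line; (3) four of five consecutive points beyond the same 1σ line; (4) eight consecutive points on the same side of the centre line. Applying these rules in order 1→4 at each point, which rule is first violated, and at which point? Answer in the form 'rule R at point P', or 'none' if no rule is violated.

Zone of each point (C = within 1σ̂, B = 1σ̂–2σ̂, A = 2σ̂–3σ̂, * = beyond 3σ̂; sign = side of CL): 1:+B, 2:+C, 3:+C, 4:+C, 5:-*, 6:-B, 7:-C, 8:+C, 9:+C, 10:-C, 11:-C, 12:-B, 13:+C, 14:+B, 15:+C, 16:+B
Rule 1 (one point beyond the 3σ limits) is satisfied at point 5.

rule 1 at point 5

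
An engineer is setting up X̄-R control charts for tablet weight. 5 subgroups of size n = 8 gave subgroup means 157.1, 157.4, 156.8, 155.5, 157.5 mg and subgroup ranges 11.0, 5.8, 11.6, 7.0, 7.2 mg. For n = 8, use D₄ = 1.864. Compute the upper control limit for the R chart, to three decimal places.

R̄ = (11.0 + 5.8 + 11.6 + 7.0 + 7.2) / 5 = 42.6000 / 5 = 8.5200
UCL_R = D₄·R̄ = 1.864 × 8.5200 = 15.8813

15.881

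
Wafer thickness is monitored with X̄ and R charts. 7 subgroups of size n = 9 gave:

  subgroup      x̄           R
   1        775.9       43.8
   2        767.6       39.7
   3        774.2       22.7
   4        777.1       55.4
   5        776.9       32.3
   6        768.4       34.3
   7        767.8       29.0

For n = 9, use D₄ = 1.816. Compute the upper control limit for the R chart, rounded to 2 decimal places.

R̄ = (43.8 + 39.7 + 22.7 + 55.4 + 32.3 + 34.3 + 29.0) / 7 = 257.2000 / 7 = 36.7429
UCL_R = D₄·R̄ = 1.816 × 36.7429 = 66.7250

66.73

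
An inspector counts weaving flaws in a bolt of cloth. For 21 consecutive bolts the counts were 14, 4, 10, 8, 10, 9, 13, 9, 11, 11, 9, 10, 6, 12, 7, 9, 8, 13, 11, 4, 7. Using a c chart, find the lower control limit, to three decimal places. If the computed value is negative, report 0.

0.144

c̄ = (14 + 4 + 10 + 8 + 10 + 9 + 13 + 9 + 11 + 11 + 9 + 10 + 6 + 12 + 7 + 9 + 8 + 13 + 11 + 4 + 7) / 21 = 195 / 21 = 9.2857
LCL = c̄ − 3√c̄ = 9.2857 − 3 × 3.0472 = 0.1440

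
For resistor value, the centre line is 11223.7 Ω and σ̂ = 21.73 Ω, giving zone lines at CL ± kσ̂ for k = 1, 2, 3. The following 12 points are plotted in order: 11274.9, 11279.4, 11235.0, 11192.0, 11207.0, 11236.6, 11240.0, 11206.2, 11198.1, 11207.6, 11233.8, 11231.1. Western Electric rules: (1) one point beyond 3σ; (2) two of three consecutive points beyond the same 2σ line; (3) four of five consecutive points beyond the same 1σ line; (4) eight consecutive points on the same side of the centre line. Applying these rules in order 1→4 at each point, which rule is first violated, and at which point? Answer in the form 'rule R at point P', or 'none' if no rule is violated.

Zone of each point (C = within 1σ̂, B = 1σ̂–2σ̂, A = 2σ̂–3σ̂, * = beyond 3σ̂; sign = side of CL): 1:+A, 2:+A, 3:+C, 4:-B, 5:-C, 6:+C, 7:+C, 8:-C, 9:-B, 10:-C, 11:+C, 12:+C
Rule 2 (two of three consecutive points beyond the same 2σ limit) is satisfied at point 2.

rule 2 at point 2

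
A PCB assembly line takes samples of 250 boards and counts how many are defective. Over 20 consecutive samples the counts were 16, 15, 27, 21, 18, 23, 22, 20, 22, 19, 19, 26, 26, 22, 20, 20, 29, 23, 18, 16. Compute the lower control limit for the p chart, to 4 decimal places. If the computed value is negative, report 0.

0.0317

p̄ = Σdᵢ / (k·n) = 422 / (20 × 250) = 0.08440
LCL = p̄ − 3·√(p̄(1−p̄)/n) = 0.08440 − 3 × 0.01758 = 0.03166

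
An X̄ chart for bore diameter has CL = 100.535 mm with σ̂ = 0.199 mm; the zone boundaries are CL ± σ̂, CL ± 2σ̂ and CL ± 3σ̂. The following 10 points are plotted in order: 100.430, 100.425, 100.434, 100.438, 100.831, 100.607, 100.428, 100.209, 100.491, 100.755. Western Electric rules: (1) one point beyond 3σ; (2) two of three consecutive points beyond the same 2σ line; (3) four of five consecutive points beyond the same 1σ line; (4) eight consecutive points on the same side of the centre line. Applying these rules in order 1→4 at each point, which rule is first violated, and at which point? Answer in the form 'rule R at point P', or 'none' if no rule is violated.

Zone of each point (C = within 1σ̂, B = 1σ̂–2σ̂, A = 2σ̂–3σ̂, * = beyond 3σ̂; sign = side of CL): 1:-C, 2:-C, 3:-C, 4:-C, 5:+B, 6:+C, 7:-C, 8:-B, 9:-C, 10:+B
No rule fires across all 10 points.

none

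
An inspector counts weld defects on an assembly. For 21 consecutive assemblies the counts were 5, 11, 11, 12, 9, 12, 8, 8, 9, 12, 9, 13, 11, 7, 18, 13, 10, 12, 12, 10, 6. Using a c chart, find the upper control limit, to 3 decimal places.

c̄ = (5 + 11 + 11 + 12 + 9 + 12 + 8 + 8 + 9 + 12 + 9 + 13 + 11 + 7 + 18 + 13 + 10 + 12 + 12 + 10 + 6) / 21 = 218 / 21 = 10.3810
UCL = c̄ + 3√c̄ = 10.3810 + 3 × √10.3810 = 10.3810 + 3 × 3.2219 = 20.0468

20.047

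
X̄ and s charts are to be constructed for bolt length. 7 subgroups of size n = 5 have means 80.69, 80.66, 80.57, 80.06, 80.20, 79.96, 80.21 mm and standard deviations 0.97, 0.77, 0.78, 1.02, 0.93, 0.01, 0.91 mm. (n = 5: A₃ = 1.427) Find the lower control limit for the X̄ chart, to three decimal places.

X̄̄ = (80.69 + 80.66 + 80.57 + 80.06 + 80.20 + 79.96 + 80.21) / 7 = 80.3357
s̄ = (0.97 + 0.77 + 0.78 + 1.02 + 0.93 + 0.01 + 0.91) / 7 = 0.7700
LCL = X̄̄ − A₃·s̄ = 80.3357 − 1.427 × 0.7700 = 79.2369

79.237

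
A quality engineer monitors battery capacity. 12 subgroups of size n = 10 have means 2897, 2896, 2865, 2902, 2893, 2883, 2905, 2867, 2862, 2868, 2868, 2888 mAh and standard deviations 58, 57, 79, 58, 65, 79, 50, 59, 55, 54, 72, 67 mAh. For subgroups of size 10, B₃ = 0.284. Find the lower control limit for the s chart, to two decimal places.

s̄ = (58 + 57 + 79 + 58 + 65 + 79 + 50 + 59 + 55 + 54 + 72 + 67) / 12 = 62.7500
LCL_s = B₃·s̄ = 0.284 × 62.7500 = 17.8210

17.82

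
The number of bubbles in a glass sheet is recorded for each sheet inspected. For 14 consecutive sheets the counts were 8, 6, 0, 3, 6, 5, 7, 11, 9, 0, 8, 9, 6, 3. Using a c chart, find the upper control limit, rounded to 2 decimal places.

13.00

c̄ = (8 + 6 + 0 + 3 + 6 + 5 + 7 + 11 + 9 + 0 + 8 + 9 + 6 + 3) / 14 = 81 / 14 = 5.7857
UCL = c̄ + 3√c̄ = 5.7857 + 3 × √5.7857 = 5.7857 + 3 × 2.4054 = 13.0018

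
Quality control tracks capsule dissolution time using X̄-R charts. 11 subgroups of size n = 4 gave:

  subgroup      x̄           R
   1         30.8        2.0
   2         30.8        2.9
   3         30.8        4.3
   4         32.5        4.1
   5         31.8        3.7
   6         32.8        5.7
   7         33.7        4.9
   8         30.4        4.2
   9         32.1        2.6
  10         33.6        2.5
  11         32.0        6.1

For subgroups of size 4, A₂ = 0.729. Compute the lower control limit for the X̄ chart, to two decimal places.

29.09

X̄̄ = (30.8 + 30.8 + 30.8 + 32.5 + 31.8 + 32.8 + 33.7 + 30.4 + 32.1 + 33.6 + 32.0) / 11 = 351.3000 / 11 = 31.9364
R̄ = (2.0 + 2.9 + 4.3 + 4.1 + 3.7 + 5.7 + 4.9 + 4.2 + 2.6 + 2.5 + 6.1) / 11 = 43.0000 / 11 = 3.9091
LCL = X̄̄ − A₂·R̄ = 31.9364 − 0.729 × 3.9091 = 29.0866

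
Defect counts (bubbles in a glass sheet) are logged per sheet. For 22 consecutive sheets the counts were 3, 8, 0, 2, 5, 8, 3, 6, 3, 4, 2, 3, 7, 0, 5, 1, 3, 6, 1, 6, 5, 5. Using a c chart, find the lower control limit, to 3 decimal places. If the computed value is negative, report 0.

0.000

c̄ = (3 + 8 + 0 + 2 + 5 + 8 + 3 + 6 + 3 + 4 + 2 + 3 + 7 + 0 + 5 + 1 + 3 + 6 + 1 + 6 + 5 + 5) / 22 = 86 / 22 = 3.9091
LCL = c̄ − 3√c̄ = 3.9091 − 3 × 1.9771 = -2.0223 → 0 (cannot be negative)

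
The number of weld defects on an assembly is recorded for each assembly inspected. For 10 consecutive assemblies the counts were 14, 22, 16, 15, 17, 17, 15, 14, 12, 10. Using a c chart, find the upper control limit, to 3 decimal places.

c̄ = (14 + 22 + 16 + 15 + 17 + 17 + 15 + 14 + 12 + 10) / 10 = 152 / 10 = 15.2000
UCL = c̄ + 3√c̄ = 15.2000 + 3 × √15.2000 = 15.2000 + 3 × 3.8987 = 26.8962

26.896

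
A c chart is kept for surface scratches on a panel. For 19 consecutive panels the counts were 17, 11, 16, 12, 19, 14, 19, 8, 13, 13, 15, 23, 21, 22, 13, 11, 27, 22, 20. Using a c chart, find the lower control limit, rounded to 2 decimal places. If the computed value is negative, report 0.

4.40

c̄ = (17 + 11 + 16 + 12 + 19 + 14 + 19 + 8 + 13 + 13 + 15 + 23 + 21 + 22 + 13 + 11 + 27 + 22 + 20) / 19 = 316 / 19 = 16.6316
LCL = c̄ − 3√c̄ = 16.6316 − 3 × 4.0782 = 4.3970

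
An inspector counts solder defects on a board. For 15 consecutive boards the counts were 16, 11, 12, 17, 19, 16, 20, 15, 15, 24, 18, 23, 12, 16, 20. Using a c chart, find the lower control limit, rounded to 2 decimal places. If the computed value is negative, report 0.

c̄ = (16 + 11 + 12 + 17 + 19 + 16 + 20 + 15 + 15 + 24 + 18 + 23 + 12 + 16 + 20) / 15 = 254 / 15 = 16.9333
LCL = c̄ − 3√c̄ = 16.9333 − 3 × 4.1150 = 4.5883

4.59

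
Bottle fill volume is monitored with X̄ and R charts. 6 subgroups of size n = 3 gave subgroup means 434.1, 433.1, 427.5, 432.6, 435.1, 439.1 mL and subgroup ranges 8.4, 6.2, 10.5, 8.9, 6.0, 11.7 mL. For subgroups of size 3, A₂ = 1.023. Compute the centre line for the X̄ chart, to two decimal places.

433.58

X̄̄ = (434.1 + 433.1 + 427.5 + 432.6 + 435.1 + 439.1) / 6 = 2601.5000 / 6 = 433.5833
CL = X̄̄ = 433.5833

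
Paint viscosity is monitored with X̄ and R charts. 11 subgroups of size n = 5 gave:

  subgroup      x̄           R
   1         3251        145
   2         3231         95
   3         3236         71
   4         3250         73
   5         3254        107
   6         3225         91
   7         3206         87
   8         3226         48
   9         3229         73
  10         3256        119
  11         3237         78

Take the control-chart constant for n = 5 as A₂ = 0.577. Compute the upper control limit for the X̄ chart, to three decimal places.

X̄̄ = (3251 + 3231 + 3236 + 3250 + 3254 + 3225 + 3206 + 3226 + 3229 + 3256 + 3237) / 11 = 35601.0000 / 11 = 3236.4545
R̄ = (145 + 95 + 71 + 73 + 107 + 91 + 87 + 48 + 73 + 119 + 78) / 11 = 987.0000 / 11 = 89.7273
UCL = X̄̄ + A₂·R̄ = 3236.4545 + 0.577 × 89.7273 = 3288.2272

3288.227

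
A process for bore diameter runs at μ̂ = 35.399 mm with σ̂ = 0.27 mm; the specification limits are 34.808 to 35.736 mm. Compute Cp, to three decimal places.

Cp = (USL − LSL) / (6σ̂) = (35.736 − 34.808) / (6 × 0.27) = 0.9280 / 1.6200 = 0.5728

0.573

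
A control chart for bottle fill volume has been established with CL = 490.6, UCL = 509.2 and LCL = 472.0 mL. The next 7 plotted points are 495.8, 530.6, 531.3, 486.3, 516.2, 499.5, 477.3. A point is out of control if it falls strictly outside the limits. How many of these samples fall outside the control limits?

Compare each point to [472.0, 509.2]: sample 2 = 530.6 > UCL; sample 3 = 531.3 > UCL; sample 5 = 516.2 > UCL.

3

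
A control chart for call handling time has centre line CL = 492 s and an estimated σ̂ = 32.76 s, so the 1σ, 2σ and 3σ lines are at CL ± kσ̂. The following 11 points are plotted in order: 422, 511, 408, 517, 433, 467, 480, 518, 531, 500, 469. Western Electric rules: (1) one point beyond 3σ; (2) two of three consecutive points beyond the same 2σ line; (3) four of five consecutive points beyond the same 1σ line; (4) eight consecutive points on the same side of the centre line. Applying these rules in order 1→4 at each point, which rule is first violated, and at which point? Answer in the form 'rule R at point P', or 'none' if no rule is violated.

Zone of each point (C = within 1σ̂, B = 1σ̂–2σ̂, A = 2σ̂–3σ̂, * = beyond 3σ̂; sign = side of CL): 1:-A, 2:+C, 3:-A, 4:+C, 5:-B, 6:-C, 7:-C, 8:+C, 9:+B, 10:+C, 11:-C
Rule 2 (two of three consecutive points beyond the same 2σ limit) is satisfied at point 3.

rule 2 at point 3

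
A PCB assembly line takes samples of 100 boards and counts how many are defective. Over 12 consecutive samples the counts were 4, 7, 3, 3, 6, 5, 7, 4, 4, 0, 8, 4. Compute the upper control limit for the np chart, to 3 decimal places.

10.857

p̄ = Σdᵢ / (k·n) = 55 / (12 × 100) = 0.04583
UCL = np̄ + 3·√(np̄(1−p̄)) = 4.5833 + 3 × √(4.5833×0.95417) = 4.5833 + 3 × 2.0912 = 10.8570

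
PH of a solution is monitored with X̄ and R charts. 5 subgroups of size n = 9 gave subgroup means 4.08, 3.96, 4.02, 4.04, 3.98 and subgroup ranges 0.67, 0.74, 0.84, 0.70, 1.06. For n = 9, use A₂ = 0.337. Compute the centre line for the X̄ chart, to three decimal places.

X̄̄ = (4.08 + 3.96 + 4.02 + 4.04 + 3.98) / 5 = 20.0800 / 5 = 4.0160
CL = X̄̄ = 4.0160

4.016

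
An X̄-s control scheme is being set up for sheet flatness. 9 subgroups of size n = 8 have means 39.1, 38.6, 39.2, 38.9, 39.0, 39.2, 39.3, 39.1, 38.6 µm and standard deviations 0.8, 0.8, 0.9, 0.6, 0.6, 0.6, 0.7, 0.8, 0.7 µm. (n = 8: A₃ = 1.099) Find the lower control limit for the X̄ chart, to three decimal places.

X̄̄ = (39.1 + 38.6 + 39.2 + 38.9 + 39.0 + 39.2 + 39.3 + 39.1 + 38.6) / 9 = 39.0000
s̄ = (0.8 + 0.8 + 0.9 + 0.6 + 0.6 + 0.6 + 0.7 + 0.8 + 0.7) / 9 = 0.7222
LCL = X̄̄ − A₃·s̄ = 39.0000 − 1.099 × 0.7222 = 38.2063

38.206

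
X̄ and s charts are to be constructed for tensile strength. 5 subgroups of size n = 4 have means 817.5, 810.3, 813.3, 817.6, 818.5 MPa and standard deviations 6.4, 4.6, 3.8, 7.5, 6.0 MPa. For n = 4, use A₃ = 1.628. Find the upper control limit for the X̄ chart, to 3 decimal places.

X̄̄ = (817.5 + 810.3 + 813.3 + 817.6 + 818.5) / 5 = 815.4400
s̄ = (6.4 + 4.6 + 3.8 + 7.5 + 6.0) / 5 = 5.6600
UCL = X̄̄ + A₃·s̄ = 815.4400 + 1.628 × 5.6600 = 824.6545

824.654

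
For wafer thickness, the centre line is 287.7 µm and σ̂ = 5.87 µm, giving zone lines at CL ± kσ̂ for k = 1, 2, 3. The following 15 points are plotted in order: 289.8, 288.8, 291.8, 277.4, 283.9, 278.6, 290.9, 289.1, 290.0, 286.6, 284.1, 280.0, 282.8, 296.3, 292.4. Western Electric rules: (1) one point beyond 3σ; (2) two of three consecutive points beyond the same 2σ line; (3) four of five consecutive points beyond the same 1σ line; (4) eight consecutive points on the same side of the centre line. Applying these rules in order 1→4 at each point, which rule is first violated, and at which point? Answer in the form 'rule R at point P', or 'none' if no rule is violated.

Zone of each point (C = within 1σ̂, B = 1σ̂–2σ̂, A = 2σ̂–3σ̂, * = beyond 3σ̂; sign = side of CL): 1:+C, 2:+C, 3:+C, 4:-B, 5:-C, 6:-B, 7:+C, 8:+C, 9:+C, 10:-C, 11:-C, 12:-B, 13:-C, 14:+B, 15:+C
No rule fires across all 15 points.

none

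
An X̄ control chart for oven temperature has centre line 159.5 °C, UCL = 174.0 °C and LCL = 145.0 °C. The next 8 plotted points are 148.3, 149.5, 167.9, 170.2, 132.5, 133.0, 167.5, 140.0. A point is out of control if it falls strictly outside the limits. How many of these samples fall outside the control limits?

Compare each point to [145.0, 174.0]: sample 5 = 132.5 < LCL; sample 6 = 133.0 < LCL; sample 8 = 140.0 < LCL.

3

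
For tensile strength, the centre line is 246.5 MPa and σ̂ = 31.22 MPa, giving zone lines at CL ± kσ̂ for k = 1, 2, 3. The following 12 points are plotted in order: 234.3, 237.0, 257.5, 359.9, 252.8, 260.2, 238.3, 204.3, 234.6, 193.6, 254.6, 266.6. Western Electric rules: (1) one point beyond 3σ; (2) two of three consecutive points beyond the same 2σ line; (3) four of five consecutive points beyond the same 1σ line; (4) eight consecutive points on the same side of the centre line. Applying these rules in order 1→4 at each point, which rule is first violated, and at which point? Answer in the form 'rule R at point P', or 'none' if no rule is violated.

rule 1 at point 4

Zone of each point (C = within 1σ̂, B = 1σ̂–2σ̂, A = 2σ̂–3σ̂, * = beyond 3σ̂; sign = side of CL): 1:-C, 2:-C, 3:+C, 4:+*, 5:+C, 6:+C, 7:-C, 8:-B, 9:-C, 10:-B, 11:+C, 12:+C
Rule 1 (one point beyond the 3σ limits) is satisfied at point 4.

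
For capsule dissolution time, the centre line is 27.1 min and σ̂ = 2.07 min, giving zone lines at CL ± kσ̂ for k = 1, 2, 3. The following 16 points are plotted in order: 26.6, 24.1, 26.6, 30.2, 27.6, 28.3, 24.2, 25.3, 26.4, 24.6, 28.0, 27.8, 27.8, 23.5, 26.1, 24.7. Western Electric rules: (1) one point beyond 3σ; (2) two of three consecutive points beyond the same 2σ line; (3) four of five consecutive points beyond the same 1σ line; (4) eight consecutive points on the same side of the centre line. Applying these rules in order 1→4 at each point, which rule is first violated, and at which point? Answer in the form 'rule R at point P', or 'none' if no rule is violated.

Zone of each point (C = within 1σ̂, B = 1σ̂–2σ̂, A = 2σ̂–3σ̂, * = beyond 3σ̂; sign = side of CL): 1:-C, 2:-B, 3:-C, 4:+B, 5:+C, 6:+C, 7:-B, 8:-C, 9:-C, 10:-B, 11:+C, 12:+C, 13:+C, 14:-B, 15:-C, 16:-B
No rule fires across all 16 points.

none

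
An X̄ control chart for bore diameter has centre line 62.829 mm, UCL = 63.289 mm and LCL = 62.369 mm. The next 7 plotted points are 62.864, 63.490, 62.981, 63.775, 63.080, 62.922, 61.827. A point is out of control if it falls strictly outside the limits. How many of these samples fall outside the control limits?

3

Compare each point to [62.369, 63.289]: sample 2 = 63.490 > UCL; sample 4 = 63.775 > UCL; sample 7 = 61.827 < LCL.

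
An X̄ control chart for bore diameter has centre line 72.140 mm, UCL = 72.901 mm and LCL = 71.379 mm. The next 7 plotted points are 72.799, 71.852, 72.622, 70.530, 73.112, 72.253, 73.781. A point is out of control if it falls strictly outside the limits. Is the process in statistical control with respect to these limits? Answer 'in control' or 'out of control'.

out of control

Compare each point to [71.379, 72.901]: sample 4 = 70.530 < LCL; sample 5 = 73.112 > UCL; sample 7 = 73.781 > UCL.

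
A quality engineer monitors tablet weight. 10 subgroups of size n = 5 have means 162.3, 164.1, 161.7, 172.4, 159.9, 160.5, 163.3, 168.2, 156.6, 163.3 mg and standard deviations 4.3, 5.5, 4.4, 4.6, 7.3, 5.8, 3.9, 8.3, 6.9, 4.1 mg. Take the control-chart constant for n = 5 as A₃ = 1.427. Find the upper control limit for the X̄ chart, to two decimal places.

X̄̄ = (162.3 + 164.1 + 161.7 + 172.4 + 159.9 + 160.5 + 163.3 + 168.2 + 156.6 + 163.3) / 10 = 163.2300
s̄ = (4.3 + 5.5 + 4.4 + 4.6 + 7.3 + 5.8 + 3.9 + 8.3 + 6.9 + 4.1) / 10 = 5.5100
UCL = X̄̄ + A₃·s̄ = 163.2300 + 1.427 × 5.5100 = 171.0928

171.09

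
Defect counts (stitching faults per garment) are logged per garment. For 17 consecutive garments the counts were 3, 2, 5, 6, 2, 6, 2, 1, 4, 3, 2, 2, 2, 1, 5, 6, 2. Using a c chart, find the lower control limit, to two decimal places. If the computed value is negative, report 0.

0.00

c̄ = (3 + 2 + 5 + 6 + 2 + 6 + 2 + 1 + 4 + 3 + 2 + 2 + 2 + 1 + 5 + 6 + 2) / 17 = 54 / 17 = 3.1765
LCL = c̄ − 3√c̄ = 3.1765 − 3 × 1.7823 = -2.1703 → 0 (cannot be negative)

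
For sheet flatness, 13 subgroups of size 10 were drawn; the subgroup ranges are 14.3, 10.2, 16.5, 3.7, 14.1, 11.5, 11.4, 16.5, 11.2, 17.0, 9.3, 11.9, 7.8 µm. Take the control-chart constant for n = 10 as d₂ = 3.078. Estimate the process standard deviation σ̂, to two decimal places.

R̄ = (14.3 + 10.2 + 16.5 + 3.7 + 14.1 + 11.5 + 11.4 + 16.5 + 11.2 + 17.0 + 9.3 + 11.9 + 7.8) / 13 = 11.9538
σ̂ = R̄ / d₂ = 11.9538 / 3.078 = 3.8836

3.88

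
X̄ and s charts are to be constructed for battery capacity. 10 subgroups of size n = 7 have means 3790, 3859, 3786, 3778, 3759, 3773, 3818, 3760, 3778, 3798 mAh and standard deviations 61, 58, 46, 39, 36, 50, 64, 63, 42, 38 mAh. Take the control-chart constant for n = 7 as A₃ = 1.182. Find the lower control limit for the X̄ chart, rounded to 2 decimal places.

3731.15

X̄̄ = (3790 + 3859 + 3786 + 3778 + 3759 + 3773 + 3818 + 3760 + 3778 + 3798) / 10 = 3789.9000
s̄ = (61 + 58 + 46 + 39 + 36 + 50 + 64 + 63 + 42 + 38) / 10 = 49.7000
LCL = X̄̄ − A₃·s̄ = 3789.9000 − 1.182 × 49.7000 = 3731.1546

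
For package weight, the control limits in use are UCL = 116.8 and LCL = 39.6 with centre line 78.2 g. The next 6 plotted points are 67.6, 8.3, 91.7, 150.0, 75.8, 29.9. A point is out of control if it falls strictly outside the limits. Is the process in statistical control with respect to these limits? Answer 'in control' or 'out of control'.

out of control

Compare each point to [39.6, 116.8]: sample 2 = 8.3 < LCL; sample 4 = 150.0 > UCL; sample 6 = 29.9 < LCL.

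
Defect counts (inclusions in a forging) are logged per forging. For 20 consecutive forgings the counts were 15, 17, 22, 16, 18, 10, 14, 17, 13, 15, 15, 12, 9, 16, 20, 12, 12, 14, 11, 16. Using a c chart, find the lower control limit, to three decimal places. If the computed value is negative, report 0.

3.198

c̄ = (15 + 17 + 22 + 16 + 18 + 10 + 14 + 17 + 13 + 15 + 15 + 12 + 9 + 16 + 20 + 12 + 12 + 14 + 11 + 16) / 20 = 294 / 20 = 14.7000
LCL = c̄ − 3√c̄ = 14.7000 − 3 × 3.8341 = 3.1978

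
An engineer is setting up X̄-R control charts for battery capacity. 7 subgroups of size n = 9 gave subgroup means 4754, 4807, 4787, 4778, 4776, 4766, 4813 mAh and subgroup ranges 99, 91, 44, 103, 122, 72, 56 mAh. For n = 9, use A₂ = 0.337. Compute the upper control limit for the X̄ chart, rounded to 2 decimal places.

4811.26

X̄̄ = (4754 + 4807 + 4787 + 4778 + 4776 + 4766 + 4813) / 7 = 33481.0000 / 7 = 4783.0000
R̄ = (99 + 91 + 44 + 103 + 122 + 72 + 56) / 7 = 587.0000 / 7 = 83.8571
UCL = X̄̄ + A₂·R̄ = 4783.0000 + 0.337 × 83.8571 = 4811.2599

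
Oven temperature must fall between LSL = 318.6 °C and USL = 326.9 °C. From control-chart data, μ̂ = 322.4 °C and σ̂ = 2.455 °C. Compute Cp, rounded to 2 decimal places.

Cp = (USL − LSL) / (6σ̂) = (326.9 − 318.6) / (6 × 2.455) = 8.3000 / 14.7300 = 0.5635

0.56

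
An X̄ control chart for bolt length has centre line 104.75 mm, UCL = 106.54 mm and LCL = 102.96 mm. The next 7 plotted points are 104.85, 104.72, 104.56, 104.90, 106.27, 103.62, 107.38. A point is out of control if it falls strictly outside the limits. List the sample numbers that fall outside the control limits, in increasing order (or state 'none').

Compare each point to [102.96, 106.54]: sample 7 = 107.38 > UCL.

7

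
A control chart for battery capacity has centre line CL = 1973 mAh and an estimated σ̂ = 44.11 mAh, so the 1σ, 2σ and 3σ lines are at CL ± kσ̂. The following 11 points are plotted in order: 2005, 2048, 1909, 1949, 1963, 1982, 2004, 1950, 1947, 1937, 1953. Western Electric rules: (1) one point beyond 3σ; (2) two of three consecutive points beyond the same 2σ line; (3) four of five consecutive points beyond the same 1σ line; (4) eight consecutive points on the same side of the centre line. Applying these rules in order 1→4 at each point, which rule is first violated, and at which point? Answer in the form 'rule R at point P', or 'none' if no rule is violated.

none

Zone of each point (C = within 1σ̂, B = 1σ̂–2σ̂, A = 2σ̂–3σ̂, * = beyond 3σ̂; sign = side of CL): 1:+C, 2:+B, 3:-B, 4:-C, 5:-C, 6:+C, 7:+C, 8:-C, 9:-C, 10:-C, 11:-C
No rule fires across all 11 points.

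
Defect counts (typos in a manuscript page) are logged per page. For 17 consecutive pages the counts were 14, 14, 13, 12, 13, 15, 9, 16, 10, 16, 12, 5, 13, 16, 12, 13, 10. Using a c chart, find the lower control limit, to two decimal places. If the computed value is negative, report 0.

1.91

c̄ = (14 + 14 + 13 + 12 + 13 + 15 + 9 + 16 + 10 + 16 + 12 + 5 + 13 + 16 + 12 + 13 + 10) / 17 = 213 / 17 = 12.5294
LCL = c̄ − 3√c̄ = 12.5294 − 3 × 3.5397 = 1.9103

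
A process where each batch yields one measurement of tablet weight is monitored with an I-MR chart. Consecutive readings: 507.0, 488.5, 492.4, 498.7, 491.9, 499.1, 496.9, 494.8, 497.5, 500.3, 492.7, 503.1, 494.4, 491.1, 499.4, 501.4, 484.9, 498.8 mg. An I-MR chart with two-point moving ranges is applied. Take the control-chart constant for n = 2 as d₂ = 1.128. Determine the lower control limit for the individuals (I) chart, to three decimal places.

476.998

X̄ = (507.0 + 488.5 + 492.4 + 498.7 + 491.9 + 499.1 + 496.9 + 494.8 + 497.5 + 500.3 + 492.7 + 503.1 + 494.4 + 491.1 + 499.4 + 501.4 + 484.9 + 498.8) / 18 = 496.2722
Moving ranges: 18.5, 3.9, 6.3, 6.8, 7.2, 2.2, 2.1, 2.7, 2.8, 7.6, 10.4, 8.7, 3.3, 8.3, 2.0, 16.5, 13.9; M̄R̄ = 123.2000 / 17 = 7.2471
LCL = X̄ − 3·M̄R̄/d₂ = 496.2722 − 3 × 7.2471 / 1.128 = 476.9981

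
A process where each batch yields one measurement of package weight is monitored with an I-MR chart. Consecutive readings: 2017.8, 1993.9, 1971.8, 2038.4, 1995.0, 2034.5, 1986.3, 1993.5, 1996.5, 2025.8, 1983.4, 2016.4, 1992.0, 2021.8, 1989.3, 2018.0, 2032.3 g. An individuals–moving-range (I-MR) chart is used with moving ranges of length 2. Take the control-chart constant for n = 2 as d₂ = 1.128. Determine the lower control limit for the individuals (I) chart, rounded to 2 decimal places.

1925.11

X̄ = (2017.8 + 1993.9 + 1971.8 + 2038.4 + 1995.0 + 2034.5 + 1986.3 + 1993.5 + 1996.5 + 2025.8 + 1983.4 + 2016.4 + 1992.0 + 2021.8 + 1989.3 + 2018.0 + 2032.3) / 17 = 2006.2765
Moving ranges: 23.9, 22.1, 66.6, 43.4, 39.5, 48.2, 7.2, 3.0, 29.3, 42.4, 33.0, 24.4, 29.8, 32.5, 28.7, 14.3; M̄R̄ = 488.3000 / 16 = 30.5188
LCL = X̄ − 3·M̄R̄/d₂ = 2006.2765 − 3 × 30.5188 / 1.128 = 1925.1096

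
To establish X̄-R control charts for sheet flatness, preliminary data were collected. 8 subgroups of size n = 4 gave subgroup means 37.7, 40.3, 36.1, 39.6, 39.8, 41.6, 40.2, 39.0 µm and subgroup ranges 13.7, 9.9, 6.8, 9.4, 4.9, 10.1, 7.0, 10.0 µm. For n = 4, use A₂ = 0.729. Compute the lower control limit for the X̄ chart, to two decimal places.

32.74

X̄̄ = (37.7 + 40.3 + 36.1 + 39.6 + 39.8 + 41.6 + 40.2 + 39.0) / 8 = 314.3000 / 8 = 39.2875
R̄ = (13.7 + 9.9 + 6.8 + 9.4 + 4.9 + 10.1 + 7.0 + 10.0) / 8 = 71.8000 / 8 = 8.9750
LCL = X̄̄ − A₂·R̄ = 39.2875 − 0.729 × 8.9750 = 32.7447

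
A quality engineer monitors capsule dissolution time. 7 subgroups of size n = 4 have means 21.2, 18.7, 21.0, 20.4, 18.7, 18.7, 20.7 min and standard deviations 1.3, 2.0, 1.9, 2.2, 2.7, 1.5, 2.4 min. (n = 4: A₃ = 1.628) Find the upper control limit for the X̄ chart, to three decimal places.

X̄̄ = (21.2 + 18.7 + 21.0 + 20.4 + 18.7 + 18.7 + 20.7) / 7 = 19.9143
s̄ = (1.3 + 2.0 + 1.9 + 2.2 + 2.7 + 1.5 + 2.4) / 7 = 2.0000
UCL = X̄̄ + A₃·s̄ = 19.9143 + 1.628 × 2.0000 = 23.1703

23.170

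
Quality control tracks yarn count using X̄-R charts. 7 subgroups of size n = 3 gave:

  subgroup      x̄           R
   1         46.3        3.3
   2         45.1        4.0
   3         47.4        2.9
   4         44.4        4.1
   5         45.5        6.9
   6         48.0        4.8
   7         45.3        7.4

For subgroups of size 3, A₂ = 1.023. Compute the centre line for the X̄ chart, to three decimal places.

46.000

X̄̄ = (46.3 + 45.1 + 47.4 + 44.4 + 45.5 + 48.0 + 45.3) / 7 = 322.0000 / 7 = 46.0000
CL = X̄̄ = 46.0000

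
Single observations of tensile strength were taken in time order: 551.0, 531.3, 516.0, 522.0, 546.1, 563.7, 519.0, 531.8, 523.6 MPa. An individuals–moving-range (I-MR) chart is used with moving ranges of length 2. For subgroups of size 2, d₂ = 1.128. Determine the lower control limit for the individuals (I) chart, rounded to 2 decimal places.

X̄ = (551.0 + 531.3 + 516.0 + 522.0 + 546.1 + 563.7 + 519.0 + 531.8 + 523.6) / 9 = 533.8333
Moving ranges: 19.7, 15.3, 6.0, 24.1, 17.6, 44.7, 12.8, 8.2; M̄R̄ = 148.4000 / 8 = 18.5500
LCL = X̄ − 3·M̄R̄/d₂ = 533.8333 − 3 × 18.5500 / 1.128 = 484.4982

484.50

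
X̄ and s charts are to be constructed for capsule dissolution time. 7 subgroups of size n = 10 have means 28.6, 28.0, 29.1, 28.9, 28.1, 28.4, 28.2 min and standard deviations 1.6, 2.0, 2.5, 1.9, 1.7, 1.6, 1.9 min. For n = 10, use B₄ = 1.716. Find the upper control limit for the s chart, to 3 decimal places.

3.236

s̄ = (1.6 + 2.0 + 2.5 + 1.9 + 1.7 + 1.6 + 1.9) / 7 = 1.8857
UCL_s = B₄·s̄ = 1.716 × 1.8857 = 3.2359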